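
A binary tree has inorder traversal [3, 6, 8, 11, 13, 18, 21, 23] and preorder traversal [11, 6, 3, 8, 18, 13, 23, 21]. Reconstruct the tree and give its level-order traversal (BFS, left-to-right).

Inorder:  [3, 6, 8, 11, 13, 18, 21, 23]
Preorder: [11, 6, 3, 8, 18, 13, 23, 21]
Algorithm: preorder visits root first, so consume preorder in order;
for each root, split the current inorder slice at that value into
left-subtree inorder and right-subtree inorder, then recurse.
Recursive splits:
  root=11; inorder splits into left=[3, 6, 8], right=[13, 18, 21, 23]
  root=6; inorder splits into left=[3], right=[8]
  root=3; inorder splits into left=[], right=[]
  root=8; inorder splits into left=[], right=[]
  root=18; inorder splits into left=[13], right=[21, 23]
  root=13; inorder splits into left=[], right=[]
  root=23; inorder splits into left=[21], right=[]
  root=21; inorder splits into left=[], right=[]
Reconstructed level-order: [11, 6, 18, 3, 8, 13, 23, 21]


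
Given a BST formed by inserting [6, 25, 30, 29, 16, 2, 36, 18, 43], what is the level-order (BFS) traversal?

Tree insertion order: [6, 25, 30, 29, 16, 2, 36, 18, 43]
Tree (level-order array): [6, 2, 25, None, None, 16, 30, None, 18, 29, 36, None, None, None, None, None, 43]
BFS from the root, enqueuing left then right child of each popped node:
  queue [6] -> pop 6, enqueue [2, 25], visited so far: [6]
  queue [2, 25] -> pop 2, enqueue [none], visited so far: [6, 2]
  queue [25] -> pop 25, enqueue [16, 30], visited so far: [6, 2, 25]
  queue [16, 30] -> pop 16, enqueue [18], visited so far: [6, 2, 25, 16]
  queue [30, 18] -> pop 30, enqueue [29, 36], visited so far: [6, 2, 25, 16, 30]
  queue [18, 29, 36] -> pop 18, enqueue [none], visited so far: [6, 2, 25, 16, 30, 18]
  queue [29, 36] -> pop 29, enqueue [none], visited so far: [6, 2, 25, 16, 30, 18, 29]
  queue [36] -> pop 36, enqueue [43], visited so far: [6, 2, 25, 16, 30, 18, 29, 36]
  queue [43] -> pop 43, enqueue [none], visited so far: [6, 2, 25, 16, 30, 18, 29, 36, 43]
Result: [6, 2, 25, 16, 30, 18, 29, 36, 43]


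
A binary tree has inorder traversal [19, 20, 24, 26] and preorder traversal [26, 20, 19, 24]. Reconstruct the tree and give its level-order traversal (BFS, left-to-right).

Inorder:  [19, 20, 24, 26]
Preorder: [26, 20, 19, 24]
Algorithm: preorder visits root first, so consume preorder in order;
for each root, split the current inorder slice at that value into
left-subtree inorder and right-subtree inorder, then recurse.
Recursive splits:
  root=26; inorder splits into left=[19, 20, 24], right=[]
  root=20; inorder splits into left=[19], right=[24]
  root=19; inorder splits into left=[], right=[]
  root=24; inorder splits into left=[], right=[]
Reconstructed level-order: [26, 20, 19, 24]


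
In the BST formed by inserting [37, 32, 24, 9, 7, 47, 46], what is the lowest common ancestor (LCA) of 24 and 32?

Tree insertion order: [37, 32, 24, 9, 7, 47, 46]
Tree (level-order array): [37, 32, 47, 24, None, 46, None, 9, None, None, None, 7]
In a BST, the LCA of p=24, q=32 is the first node v on the
root-to-leaf path with p <= v <= q (go left if both < v, right if both > v).
Walk from root:
  at 37: both 24 and 32 < 37, go left
  at 32: 24 <= 32 <= 32, this is the LCA
LCA = 32


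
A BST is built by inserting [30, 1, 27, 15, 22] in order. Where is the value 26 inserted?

Starting tree (level order): [30, 1, None, None, 27, 15, None, None, 22]
Insertion path: 30 -> 1 -> 27 -> 15 -> 22
Result: insert 26 as right child of 22
Final tree (level order): [30, 1, None, None, 27, 15, None, None, 22, None, 26]


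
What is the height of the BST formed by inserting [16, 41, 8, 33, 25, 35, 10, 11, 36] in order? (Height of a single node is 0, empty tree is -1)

Insertion order: [16, 41, 8, 33, 25, 35, 10, 11, 36]
Tree (level-order array): [16, 8, 41, None, 10, 33, None, None, 11, 25, 35, None, None, None, None, None, 36]
Compute height bottom-up (empty subtree = -1):
  height(11) = 1 + max(-1, -1) = 0
  height(10) = 1 + max(-1, 0) = 1
  height(8) = 1 + max(-1, 1) = 2
  height(25) = 1 + max(-1, -1) = 0
  height(36) = 1 + max(-1, -1) = 0
  height(35) = 1 + max(-1, 0) = 1
  height(33) = 1 + max(0, 1) = 2
  height(41) = 1 + max(2, -1) = 3
  height(16) = 1 + max(2, 3) = 4
Height = 4


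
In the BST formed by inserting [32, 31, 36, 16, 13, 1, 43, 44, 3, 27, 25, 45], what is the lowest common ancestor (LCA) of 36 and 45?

Tree insertion order: [32, 31, 36, 16, 13, 1, 43, 44, 3, 27, 25, 45]
Tree (level-order array): [32, 31, 36, 16, None, None, 43, 13, 27, None, 44, 1, None, 25, None, None, 45, None, 3]
In a BST, the LCA of p=36, q=45 is the first node v on the
root-to-leaf path with p <= v <= q (go left if both < v, right if both > v).
Walk from root:
  at 32: both 36 and 45 > 32, go right
  at 36: 36 <= 36 <= 45, this is the LCA
LCA = 36


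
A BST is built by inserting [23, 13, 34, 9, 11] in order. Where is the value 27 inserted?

Starting tree (level order): [23, 13, 34, 9, None, None, None, None, 11]
Insertion path: 23 -> 34
Result: insert 27 as left child of 34
Final tree (level order): [23, 13, 34, 9, None, 27, None, None, 11]


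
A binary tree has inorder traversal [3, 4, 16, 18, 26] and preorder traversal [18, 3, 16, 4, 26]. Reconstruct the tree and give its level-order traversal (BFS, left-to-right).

Inorder:  [3, 4, 16, 18, 26]
Preorder: [18, 3, 16, 4, 26]
Algorithm: preorder visits root first, so consume preorder in order;
for each root, split the current inorder slice at that value into
left-subtree inorder and right-subtree inorder, then recurse.
Recursive splits:
  root=18; inorder splits into left=[3, 4, 16], right=[26]
  root=3; inorder splits into left=[], right=[4, 16]
  root=16; inorder splits into left=[4], right=[]
  root=4; inorder splits into left=[], right=[]
  root=26; inorder splits into left=[], right=[]
Reconstructed level-order: [18, 3, 26, 16, 4]


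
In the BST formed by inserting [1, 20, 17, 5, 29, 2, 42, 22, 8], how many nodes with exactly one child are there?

Tree built from: [1, 20, 17, 5, 29, 2, 42, 22, 8]
Tree (level-order array): [1, None, 20, 17, 29, 5, None, 22, 42, 2, 8]
Rule: These are nodes with exactly 1 non-null child.
Per-node child counts:
  node 1: 1 child(ren)
  node 20: 2 child(ren)
  node 17: 1 child(ren)
  node 5: 2 child(ren)
  node 2: 0 child(ren)
  node 8: 0 child(ren)
  node 29: 2 child(ren)
  node 22: 0 child(ren)
  node 42: 0 child(ren)
Matching nodes: [1, 17]
Count of nodes with exactly one child: 2


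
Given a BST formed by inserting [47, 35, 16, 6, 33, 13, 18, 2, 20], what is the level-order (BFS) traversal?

Tree insertion order: [47, 35, 16, 6, 33, 13, 18, 2, 20]
Tree (level-order array): [47, 35, None, 16, None, 6, 33, 2, 13, 18, None, None, None, None, None, None, 20]
BFS from the root, enqueuing left then right child of each popped node:
  queue [47] -> pop 47, enqueue [35], visited so far: [47]
  queue [35] -> pop 35, enqueue [16], visited so far: [47, 35]
  queue [16] -> pop 16, enqueue [6, 33], visited so far: [47, 35, 16]
  queue [6, 33] -> pop 6, enqueue [2, 13], visited so far: [47, 35, 16, 6]
  queue [33, 2, 13] -> pop 33, enqueue [18], visited so far: [47, 35, 16, 6, 33]
  queue [2, 13, 18] -> pop 2, enqueue [none], visited so far: [47, 35, 16, 6, 33, 2]
  queue [13, 18] -> pop 13, enqueue [none], visited so far: [47, 35, 16, 6, 33, 2, 13]
  queue [18] -> pop 18, enqueue [20], visited so far: [47, 35, 16, 6, 33, 2, 13, 18]
  queue [20] -> pop 20, enqueue [none], visited so far: [47, 35, 16, 6, 33, 2, 13, 18, 20]
Result: [47, 35, 16, 6, 33, 2, 13, 18, 20]


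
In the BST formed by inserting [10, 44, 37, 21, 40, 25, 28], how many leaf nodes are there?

Tree built from: [10, 44, 37, 21, 40, 25, 28]
Tree (level-order array): [10, None, 44, 37, None, 21, 40, None, 25, None, None, None, 28]
Rule: A leaf has 0 children.
Per-node child counts:
  node 10: 1 child(ren)
  node 44: 1 child(ren)
  node 37: 2 child(ren)
  node 21: 1 child(ren)
  node 25: 1 child(ren)
  node 28: 0 child(ren)
  node 40: 0 child(ren)
Matching nodes: [28, 40]
Count of leaf nodes: 2


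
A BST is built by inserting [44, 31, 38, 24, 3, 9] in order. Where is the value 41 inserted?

Starting tree (level order): [44, 31, None, 24, 38, 3, None, None, None, None, 9]
Insertion path: 44 -> 31 -> 38
Result: insert 41 as right child of 38
Final tree (level order): [44, 31, None, 24, 38, 3, None, None, 41, None, 9]


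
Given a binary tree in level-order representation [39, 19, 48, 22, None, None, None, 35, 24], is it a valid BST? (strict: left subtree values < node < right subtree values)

Level-order array: [39, 19, 48, 22, None, None, None, 35, 24]
Validate using subtree bounds (lo, hi): at each node, require lo < value < hi,
then recurse left with hi=value and right with lo=value.
Preorder trace (stopping at first violation):
  at node 39 with bounds (-inf, +inf): OK
  at node 19 with bounds (-inf, 39): OK
  at node 22 with bounds (-inf, 19): VIOLATION
Node 22 violates its bound: not (-inf < 22 < 19).
Result: Not a valid BST


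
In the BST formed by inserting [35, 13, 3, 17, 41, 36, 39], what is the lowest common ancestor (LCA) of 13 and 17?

Tree insertion order: [35, 13, 3, 17, 41, 36, 39]
Tree (level-order array): [35, 13, 41, 3, 17, 36, None, None, None, None, None, None, 39]
In a BST, the LCA of p=13, q=17 is the first node v on the
root-to-leaf path with p <= v <= q (go left if both < v, right if both > v).
Walk from root:
  at 35: both 13 and 17 < 35, go left
  at 13: 13 <= 13 <= 17, this is the LCA
LCA = 13


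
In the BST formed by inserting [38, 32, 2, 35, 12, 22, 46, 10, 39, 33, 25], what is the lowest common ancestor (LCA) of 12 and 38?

Tree insertion order: [38, 32, 2, 35, 12, 22, 46, 10, 39, 33, 25]
Tree (level-order array): [38, 32, 46, 2, 35, 39, None, None, 12, 33, None, None, None, 10, 22, None, None, None, None, None, 25]
In a BST, the LCA of p=12, q=38 is the first node v on the
root-to-leaf path with p <= v <= q (go left if both < v, right if both > v).
Walk from root:
  at 38: 12 <= 38 <= 38, this is the LCA
LCA = 38


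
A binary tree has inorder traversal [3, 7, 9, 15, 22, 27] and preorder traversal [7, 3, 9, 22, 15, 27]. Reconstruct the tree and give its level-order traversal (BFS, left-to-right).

Inorder:  [3, 7, 9, 15, 22, 27]
Preorder: [7, 3, 9, 22, 15, 27]
Algorithm: preorder visits root first, so consume preorder in order;
for each root, split the current inorder slice at that value into
left-subtree inorder and right-subtree inorder, then recurse.
Recursive splits:
  root=7; inorder splits into left=[3], right=[9, 15, 22, 27]
  root=3; inorder splits into left=[], right=[]
  root=9; inorder splits into left=[], right=[15, 22, 27]
  root=22; inorder splits into left=[15], right=[27]
  root=15; inorder splits into left=[], right=[]
  root=27; inorder splits into left=[], right=[]
Reconstructed level-order: [7, 3, 9, 22, 15, 27]


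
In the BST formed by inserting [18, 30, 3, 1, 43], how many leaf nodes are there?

Tree built from: [18, 30, 3, 1, 43]
Tree (level-order array): [18, 3, 30, 1, None, None, 43]
Rule: A leaf has 0 children.
Per-node child counts:
  node 18: 2 child(ren)
  node 3: 1 child(ren)
  node 1: 0 child(ren)
  node 30: 1 child(ren)
  node 43: 0 child(ren)
Matching nodes: [1, 43]
Count of leaf nodes: 2


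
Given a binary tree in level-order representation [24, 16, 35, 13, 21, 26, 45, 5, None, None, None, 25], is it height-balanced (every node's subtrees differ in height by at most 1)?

Tree (level-order array): [24, 16, 35, 13, 21, 26, 45, 5, None, None, None, 25]
Definition: a tree is height-balanced if, at every node, |h(left) - h(right)| <= 1 (empty subtree has height -1).
Bottom-up per-node check:
  node 5: h_left=-1, h_right=-1, diff=0 [OK], height=0
  node 13: h_left=0, h_right=-1, diff=1 [OK], height=1
  node 21: h_left=-1, h_right=-1, diff=0 [OK], height=0
  node 16: h_left=1, h_right=0, diff=1 [OK], height=2
  node 25: h_left=-1, h_right=-1, diff=0 [OK], height=0
  node 26: h_left=0, h_right=-1, diff=1 [OK], height=1
  node 45: h_left=-1, h_right=-1, diff=0 [OK], height=0
  node 35: h_left=1, h_right=0, diff=1 [OK], height=2
  node 24: h_left=2, h_right=2, diff=0 [OK], height=3
All nodes satisfy the balance condition.
Result: Balanced


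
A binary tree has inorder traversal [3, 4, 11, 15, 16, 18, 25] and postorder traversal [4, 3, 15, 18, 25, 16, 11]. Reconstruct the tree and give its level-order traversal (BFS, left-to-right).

Inorder:   [3, 4, 11, 15, 16, 18, 25]
Postorder: [4, 3, 15, 18, 25, 16, 11]
Algorithm: postorder visits root last, so walk postorder right-to-left;
each value is the root of the current inorder slice — split it at that
value, recurse on the right subtree first, then the left.
Recursive splits:
  root=11; inorder splits into left=[3, 4], right=[15, 16, 18, 25]
  root=16; inorder splits into left=[15], right=[18, 25]
  root=25; inorder splits into left=[18], right=[]
  root=18; inorder splits into left=[], right=[]
  root=15; inorder splits into left=[], right=[]
  root=3; inorder splits into left=[], right=[4]
  root=4; inorder splits into left=[], right=[]
Reconstructed level-order: [11, 3, 16, 4, 15, 25, 18]


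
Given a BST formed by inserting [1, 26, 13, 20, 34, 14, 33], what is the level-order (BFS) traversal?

Tree insertion order: [1, 26, 13, 20, 34, 14, 33]
Tree (level-order array): [1, None, 26, 13, 34, None, 20, 33, None, 14]
BFS from the root, enqueuing left then right child of each popped node:
  queue [1] -> pop 1, enqueue [26], visited so far: [1]
  queue [26] -> pop 26, enqueue [13, 34], visited so far: [1, 26]
  queue [13, 34] -> pop 13, enqueue [20], visited so far: [1, 26, 13]
  queue [34, 20] -> pop 34, enqueue [33], visited so far: [1, 26, 13, 34]
  queue [20, 33] -> pop 20, enqueue [14], visited so far: [1, 26, 13, 34, 20]
  queue [33, 14] -> pop 33, enqueue [none], visited so far: [1, 26, 13, 34, 20, 33]
  queue [14] -> pop 14, enqueue [none], visited so far: [1, 26, 13, 34, 20, 33, 14]
Result: [1, 26, 13, 34, 20, 33, 14]


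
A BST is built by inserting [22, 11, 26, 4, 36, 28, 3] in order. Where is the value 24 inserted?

Starting tree (level order): [22, 11, 26, 4, None, None, 36, 3, None, 28]
Insertion path: 22 -> 26
Result: insert 24 as left child of 26
Final tree (level order): [22, 11, 26, 4, None, 24, 36, 3, None, None, None, 28]


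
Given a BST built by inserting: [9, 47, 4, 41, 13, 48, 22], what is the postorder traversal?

Tree insertion order: [9, 47, 4, 41, 13, 48, 22]
Tree (level-order array): [9, 4, 47, None, None, 41, 48, 13, None, None, None, None, 22]
Postorder traversal: [4, 22, 13, 41, 48, 47, 9]


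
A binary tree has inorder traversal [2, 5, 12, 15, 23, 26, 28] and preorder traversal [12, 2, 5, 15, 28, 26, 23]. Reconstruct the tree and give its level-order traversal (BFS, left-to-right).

Inorder:  [2, 5, 12, 15, 23, 26, 28]
Preorder: [12, 2, 5, 15, 28, 26, 23]
Algorithm: preorder visits root first, so consume preorder in order;
for each root, split the current inorder slice at that value into
left-subtree inorder and right-subtree inorder, then recurse.
Recursive splits:
  root=12; inorder splits into left=[2, 5], right=[15, 23, 26, 28]
  root=2; inorder splits into left=[], right=[5]
  root=5; inorder splits into left=[], right=[]
  root=15; inorder splits into left=[], right=[23, 26, 28]
  root=28; inorder splits into left=[23, 26], right=[]
  root=26; inorder splits into left=[23], right=[]
  root=23; inorder splits into left=[], right=[]
Reconstructed level-order: [12, 2, 15, 5, 28, 26, 23]


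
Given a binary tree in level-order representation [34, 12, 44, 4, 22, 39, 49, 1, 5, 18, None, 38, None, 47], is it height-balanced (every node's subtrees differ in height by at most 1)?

Tree (level-order array): [34, 12, 44, 4, 22, 39, 49, 1, 5, 18, None, 38, None, 47]
Definition: a tree is height-balanced if, at every node, |h(left) - h(right)| <= 1 (empty subtree has height -1).
Bottom-up per-node check:
  node 1: h_left=-1, h_right=-1, diff=0 [OK], height=0
  node 5: h_left=-1, h_right=-1, diff=0 [OK], height=0
  node 4: h_left=0, h_right=0, diff=0 [OK], height=1
  node 18: h_left=-1, h_right=-1, diff=0 [OK], height=0
  node 22: h_left=0, h_right=-1, diff=1 [OK], height=1
  node 12: h_left=1, h_right=1, diff=0 [OK], height=2
  node 38: h_left=-1, h_right=-1, diff=0 [OK], height=0
  node 39: h_left=0, h_right=-1, diff=1 [OK], height=1
  node 47: h_left=-1, h_right=-1, diff=0 [OK], height=0
  node 49: h_left=0, h_right=-1, diff=1 [OK], height=1
  node 44: h_left=1, h_right=1, diff=0 [OK], height=2
  node 34: h_left=2, h_right=2, diff=0 [OK], height=3
All nodes satisfy the balance condition.
Result: Balanced


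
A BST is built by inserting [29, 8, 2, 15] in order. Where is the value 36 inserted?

Starting tree (level order): [29, 8, None, 2, 15]
Insertion path: 29
Result: insert 36 as right child of 29
Final tree (level order): [29, 8, 36, 2, 15]


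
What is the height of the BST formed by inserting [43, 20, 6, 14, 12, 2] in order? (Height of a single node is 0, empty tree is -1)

Insertion order: [43, 20, 6, 14, 12, 2]
Tree (level-order array): [43, 20, None, 6, None, 2, 14, None, None, 12]
Compute height bottom-up (empty subtree = -1):
  height(2) = 1 + max(-1, -1) = 0
  height(12) = 1 + max(-1, -1) = 0
  height(14) = 1 + max(0, -1) = 1
  height(6) = 1 + max(0, 1) = 2
  height(20) = 1 + max(2, -1) = 3
  height(43) = 1 + max(3, -1) = 4
Height = 4


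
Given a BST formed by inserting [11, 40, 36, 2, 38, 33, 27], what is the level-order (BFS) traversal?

Tree insertion order: [11, 40, 36, 2, 38, 33, 27]
Tree (level-order array): [11, 2, 40, None, None, 36, None, 33, 38, 27]
BFS from the root, enqueuing left then right child of each popped node:
  queue [11] -> pop 11, enqueue [2, 40], visited so far: [11]
  queue [2, 40] -> pop 2, enqueue [none], visited so far: [11, 2]
  queue [40] -> pop 40, enqueue [36], visited so far: [11, 2, 40]
  queue [36] -> pop 36, enqueue [33, 38], visited so far: [11, 2, 40, 36]
  queue [33, 38] -> pop 33, enqueue [27], visited so far: [11, 2, 40, 36, 33]
  queue [38, 27] -> pop 38, enqueue [none], visited so far: [11, 2, 40, 36, 33, 38]
  queue [27] -> pop 27, enqueue [none], visited so far: [11, 2, 40, 36, 33, 38, 27]
Result: [11, 2, 40, 36, 33, 38, 27]


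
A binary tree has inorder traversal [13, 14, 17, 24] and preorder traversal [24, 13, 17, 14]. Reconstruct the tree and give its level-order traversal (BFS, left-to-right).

Inorder:  [13, 14, 17, 24]
Preorder: [24, 13, 17, 14]
Algorithm: preorder visits root first, so consume preorder in order;
for each root, split the current inorder slice at that value into
left-subtree inorder and right-subtree inorder, then recurse.
Recursive splits:
  root=24; inorder splits into left=[13, 14, 17], right=[]
  root=13; inorder splits into left=[], right=[14, 17]
  root=17; inorder splits into left=[14], right=[]
  root=14; inorder splits into left=[], right=[]
Reconstructed level-order: [24, 13, 17, 14]


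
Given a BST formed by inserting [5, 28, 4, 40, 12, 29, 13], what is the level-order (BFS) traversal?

Tree insertion order: [5, 28, 4, 40, 12, 29, 13]
Tree (level-order array): [5, 4, 28, None, None, 12, 40, None, 13, 29]
BFS from the root, enqueuing left then right child of each popped node:
  queue [5] -> pop 5, enqueue [4, 28], visited so far: [5]
  queue [4, 28] -> pop 4, enqueue [none], visited so far: [5, 4]
  queue [28] -> pop 28, enqueue [12, 40], visited so far: [5, 4, 28]
  queue [12, 40] -> pop 12, enqueue [13], visited so far: [5, 4, 28, 12]
  queue [40, 13] -> pop 40, enqueue [29], visited so far: [5, 4, 28, 12, 40]
  queue [13, 29] -> pop 13, enqueue [none], visited so far: [5, 4, 28, 12, 40, 13]
  queue [29] -> pop 29, enqueue [none], visited so far: [5, 4, 28, 12, 40, 13, 29]
Result: [5, 4, 28, 12, 40, 13, 29]


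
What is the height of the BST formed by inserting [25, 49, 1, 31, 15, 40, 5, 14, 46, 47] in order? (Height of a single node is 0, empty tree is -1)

Insertion order: [25, 49, 1, 31, 15, 40, 5, 14, 46, 47]
Tree (level-order array): [25, 1, 49, None, 15, 31, None, 5, None, None, 40, None, 14, None, 46, None, None, None, 47]
Compute height bottom-up (empty subtree = -1):
  height(14) = 1 + max(-1, -1) = 0
  height(5) = 1 + max(-1, 0) = 1
  height(15) = 1 + max(1, -1) = 2
  height(1) = 1 + max(-1, 2) = 3
  height(47) = 1 + max(-1, -1) = 0
  height(46) = 1 + max(-1, 0) = 1
  height(40) = 1 + max(-1, 1) = 2
  height(31) = 1 + max(-1, 2) = 3
  height(49) = 1 + max(3, -1) = 4
  height(25) = 1 + max(3, 4) = 5
Height = 5


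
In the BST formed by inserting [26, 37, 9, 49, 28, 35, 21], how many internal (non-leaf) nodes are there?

Tree built from: [26, 37, 9, 49, 28, 35, 21]
Tree (level-order array): [26, 9, 37, None, 21, 28, 49, None, None, None, 35]
Rule: An internal node has at least one child.
Per-node child counts:
  node 26: 2 child(ren)
  node 9: 1 child(ren)
  node 21: 0 child(ren)
  node 37: 2 child(ren)
  node 28: 1 child(ren)
  node 35: 0 child(ren)
  node 49: 0 child(ren)
Matching nodes: [26, 9, 37, 28]
Count of internal (non-leaf) nodes: 4


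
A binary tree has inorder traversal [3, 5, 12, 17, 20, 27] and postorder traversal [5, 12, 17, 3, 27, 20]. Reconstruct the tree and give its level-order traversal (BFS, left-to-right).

Inorder:   [3, 5, 12, 17, 20, 27]
Postorder: [5, 12, 17, 3, 27, 20]
Algorithm: postorder visits root last, so walk postorder right-to-left;
each value is the root of the current inorder slice — split it at that
value, recurse on the right subtree first, then the left.
Recursive splits:
  root=20; inorder splits into left=[3, 5, 12, 17], right=[27]
  root=27; inorder splits into left=[], right=[]
  root=3; inorder splits into left=[], right=[5, 12, 17]
  root=17; inorder splits into left=[5, 12], right=[]
  root=12; inorder splits into left=[5], right=[]
  root=5; inorder splits into left=[], right=[]
Reconstructed level-order: [20, 3, 27, 17, 12, 5]


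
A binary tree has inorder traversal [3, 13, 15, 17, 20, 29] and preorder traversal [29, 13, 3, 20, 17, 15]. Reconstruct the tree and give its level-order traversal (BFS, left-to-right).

Inorder:  [3, 13, 15, 17, 20, 29]
Preorder: [29, 13, 3, 20, 17, 15]
Algorithm: preorder visits root first, so consume preorder in order;
for each root, split the current inorder slice at that value into
left-subtree inorder and right-subtree inorder, then recurse.
Recursive splits:
  root=29; inorder splits into left=[3, 13, 15, 17, 20], right=[]
  root=13; inorder splits into left=[3], right=[15, 17, 20]
  root=3; inorder splits into left=[], right=[]
  root=20; inorder splits into left=[15, 17], right=[]
  root=17; inorder splits into left=[15], right=[]
  root=15; inorder splits into left=[], right=[]
Reconstructed level-order: [29, 13, 3, 20, 17, 15]


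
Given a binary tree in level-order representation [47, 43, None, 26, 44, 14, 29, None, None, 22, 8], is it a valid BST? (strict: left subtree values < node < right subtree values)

Level-order array: [47, 43, None, 26, 44, 14, 29, None, None, 22, 8]
Validate using subtree bounds (lo, hi): at each node, require lo < value < hi,
then recurse left with hi=value and right with lo=value.
Preorder trace (stopping at first violation):
  at node 47 with bounds (-inf, +inf): OK
  at node 43 with bounds (-inf, 47): OK
  at node 26 with bounds (-inf, 43): OK
  at node 14 with bounds (-inf, 26): OK
  at node 22 with bounds (-inf, 14): VIOLATION
Node 22 violates its bound: not (-inf < 22 < 14).
Result: Not a valid BST


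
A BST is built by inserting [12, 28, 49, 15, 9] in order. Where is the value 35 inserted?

Starting tree (level order): [12, 9, 28, None, None, 15, 49]
Insertion path: 12 -> 28 -> 49
Result: insert 35 as left child of 49
Final tree (level order): [12, 9, 28, None, None, 15, 49, None, None, 35]


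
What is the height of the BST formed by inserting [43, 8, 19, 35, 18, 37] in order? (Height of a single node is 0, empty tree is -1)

Insertion order: [43, 8, 19, 35, 18, 37]
Tree (level-order array): [43, 8, None, None, 19, 18, 35, None, None, None, 37]
Compute height bottom-up (empty subtree = -1):
  height(18) = 1 + max(-1, -1) = 0
  height(37) = 1 + max(-1, -1) = 0
  height(35) = 1 + max(-1, 0) = 1
  height(19) = 1 + max(0, 1) = 2
  height(8) = 1 + max(-1, 2) = 3
  height(43) = 1 + max(3, -1) = 4
Height = 4


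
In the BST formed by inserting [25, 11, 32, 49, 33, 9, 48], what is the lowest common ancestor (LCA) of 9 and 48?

Tree insertion order: [25, 11, 32, 49, 33, 9, 48]
Tree (level-order array): [25, 11, 32, 9, None, None, 49, None, None, 33, None, None, 48]
In a BST, the LCA of p=9, q=48 is the first node v on the
root-to-leaf path with p <= v <= q (go left if both < v, right if both > v).
Walk from root:
  at 25: 9 <= 25 <= 48, this is the LCA
LCA = 25


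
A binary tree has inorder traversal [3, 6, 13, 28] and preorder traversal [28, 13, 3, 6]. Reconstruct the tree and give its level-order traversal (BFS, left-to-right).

Inorder:  [3, 6, 13, 28]
Preorder: [28, 13, 3, 6]
Algorithm: preorder visits root first, so consume preorder in order;
for each root, split the current inorder slice at that value into
left-subtree inorder and right-subtree inorder, then recurse.
Recursive splits:
  root=28; inorder splits into left=[3, 6, 13], right=[]
  root=13; inorder splits into left=[3, 6], right=[]
  root=3; inorder splits into left=[], right=[6]
  root=6; inorder splits into left=[], right=[]
Reconstructed level-order: [28, 13, 3, 6]


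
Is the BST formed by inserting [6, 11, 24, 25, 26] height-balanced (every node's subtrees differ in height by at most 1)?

Tree (level-order array): [6, None, 11, None, 24, None, 25, None, 26]
Definition: a tree is height-balanced if, at every node, |h(left) - h(right)| <= 1 (empty subtree has height -1).
Bottom-up per-node check:
  node 26: h_left=-1, h_right=-1, diff=0 [OK], height=0
  node 25: h_left=-1, h_right=0, diff=1 [OK], height=1
  node 24: h_left=-1, h_right=1, diff=2 [FAIL (|-1-1|=2 > 1)], height=2
  node 11: h_left=-1, h_right=2, diff=3 [FAIL (|-1-2|=3 > 1)], height=3
  node 6: h_left=-1, h_right=3, diff=4 [FAIL (|-1-3|=4 > 1)], height=4
Node 24 violates the condition: |-1 - 1| = 2 > 1.
Result: Not balanced


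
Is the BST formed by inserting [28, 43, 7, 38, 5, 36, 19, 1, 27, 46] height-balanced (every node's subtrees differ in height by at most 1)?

Tree (level-order array): [28, 7, 43, 5, 19, 38, 46, 1, None, None, 27, 36]
Definition: a tree is height-balanced if, at every node, |h(left) - h(right)| <= 1 (empty subtree has height -1).
Bottom-up per-node check:
  node 1: h_left=-1, h_right=-1, diff=0 [OK], height=0
  node 5: h_left=0, h_right=-1, diff=1 [OK], height=1
  node 27: h_left=-1, h_right=-1, diff=0 [OK], height=0
  node 19: h_left=-1, h_right=0, diff=1 [OK], height=1
  node 7: h_left=1, h_right=1, diff=0 [OK], height=2
  node 36: h_left=-1, h_right=-1, diff=0 [OK], height=0
  node 38: h_left=0, h_right=-1, diff=1 [OK], height=1
  node 46: h_left=-1, h_right=-1, diff=0 [OK], height=0
  node 43: h_left=1, h_right=0, diff=1 [OK], height=2
  node 28: h_left=2, h_right=2, diff=0 [OK], height=3
All nodes satisfy the balance condition.
Result: Balanced


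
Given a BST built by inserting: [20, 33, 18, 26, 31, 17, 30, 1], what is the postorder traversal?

Tree insertion order: [20, 33, 18, 26, 31, 17, 30, 1]
Tree (level-order array): [20, 18, 33, 17, None, 26, None, 1, None, None, 31, None, None, 30]
Postorder traversal: [1, 17, 18, 30, 31, 26, 33, 20]


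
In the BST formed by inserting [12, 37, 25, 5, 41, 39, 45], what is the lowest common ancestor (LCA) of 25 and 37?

Tree insertion order: [12, 37, 25, 5, 41, 39, 45]
Tree (level-order array): [12, 5, 37, None, None, 25, 41, None, None, 39, 45]
In a BST, the LCA of p=25, q=37 is the first node v on the
root-to-leaf path with p <= v <= q (go left if both < v, right if both > v).
Walk from root:
  at 12: both 25 and 37 > 12, go right
  at 37: 25 <= 37 <= 37, this is the LCA
LCA = 37


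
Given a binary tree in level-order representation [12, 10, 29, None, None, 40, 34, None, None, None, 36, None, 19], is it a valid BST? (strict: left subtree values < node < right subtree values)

Level-order array: [12, 10, 29, None, None, 40, 34, None, None, None, 36, None, 19]
Validate using subtree bounds (lo, hi): at each node, require lo < value < hi,
then recurse left with hi=value and right with lo=value.
Preorder trace (stopping at first violation):
  at node 12 with bounds (-inf, +inf): OK
  at node 10 with bounds (-inf, 12): OK
  at node 29 with bounds (12, +inf): OK
  at node 40 with bounds (12, 29): VIOLATION
Node 40 violates its bound: not (12 < 40 < 29).
Result: Not a valid BST


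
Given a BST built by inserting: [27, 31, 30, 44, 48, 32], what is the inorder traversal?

Tree insertion order: [27, 31, 30, 44, 48, 32]
Tree (level-order array): [27, None, 31, 30, 44, None, None, 32, 48]
Inorder traversal: [27, 30, 31, 32, 44, 48]


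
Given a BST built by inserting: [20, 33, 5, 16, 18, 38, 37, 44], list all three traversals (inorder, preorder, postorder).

Tree insertion order: [20, 33, 5, 16, 18, 38, 37, 44]
Tree (level-order array): [20, 5, 33, None, 16, None, 38, None, 18, 37, 44]
Inorder (L, root, R): [5, 16, 18, 20, 33, 37, 38, 44]
Preorder (root, L, R): [20, 5, 16, 18, 33, 38, 37, 44]
Postorder (L, R, root): [18, 16, 5, 37, 44, 38, 33, 20]


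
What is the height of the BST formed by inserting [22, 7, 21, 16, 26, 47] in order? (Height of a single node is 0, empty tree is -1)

Insertion order: [22, 7, 21, 16, 26, 47]
Tree (level-order array): [22, 7, 26, None, 21, None, 47, 16]
Compute height bottom-up (empty subtree = -1):
  height(16) = 1 + max(-1, -1) = 0
  height(21) = 1 + max(0, -1) = 1
  height(7) = 1 + max(-1, 1) = 2
  height(47) = 1 + max(-1, -1) = 0
  height(26) = 1 + max(-1, 0) = 1
  height(22) = 1 + max(2, 1) = 3
Height = 3


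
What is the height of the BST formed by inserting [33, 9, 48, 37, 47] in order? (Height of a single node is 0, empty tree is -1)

Insertion order: [33, 9, 48, 37, 47]
Tree (level-order array): [33, 9, 48, None, None, 37, None, None, 47]
Compute height bottom-up (empty subtree = -1):
  height(9) = 1 + max(-1, -1) = 0
  height(47) = 1 + max(-1, -1) = 0
  height(37) = 1 + max(-1, 0) = 1
  height(48) = 1 + max(1, -1) = 2
  height(33) = 1 + max(0, 2) = 3
Height = 3


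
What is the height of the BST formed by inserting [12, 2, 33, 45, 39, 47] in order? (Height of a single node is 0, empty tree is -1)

Insertion order: [12, 2, 33, 45, 39, 47]
Tree (level-order array): [12, 2, 33, None, None, None, 45, 39, 47]
Compute height bottom-up (empty subtree = -1):
  height(2) = 1 + max(-1, -1) = 0
  height(39) = 1 + max(-1, -1) = 0
  height(47) = 1 + max(-1, -1) = 0
  height(45) = 1 + max(0, 0) = 1
  height(33) = 1 + max(-1, 1) = 2
  height(12) = 1 + max(0, 2) = 3
Height = 3


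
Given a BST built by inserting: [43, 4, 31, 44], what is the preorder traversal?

Tree insertion order: [43, 4, 31, 44]
Tree (level-order array): [43, 4, 44, None, 31]
Preorder traversal: [43, 4, 31, 44]


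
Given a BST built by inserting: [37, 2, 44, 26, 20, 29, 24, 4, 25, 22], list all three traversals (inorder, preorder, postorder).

Tree insertion order: [37, 2, 44, 26, 20, 29, 24, 4, 25, 22]
Tree (level-order array): [37, 2, 44, None, 26, None, None, 20, 29, 4, 24, None, None, None, None, 22, 25]
Inorder (L, root, R): [2, 4, 20, 22, 24, 25, 26, 29, 37, 44]
Preorder (root, L, R): [37, 2, 26, 20, 4, 24, 22, 25, 29, 44]
Postorder (L, R, root): [4, 22, 25, 24, 20, 29, 26, 2, 44, 37]


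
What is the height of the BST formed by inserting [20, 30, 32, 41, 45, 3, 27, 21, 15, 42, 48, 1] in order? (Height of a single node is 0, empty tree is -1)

Insertion order: [20, 30, 32, 41, 45, 3, 27, 21, 15, 42, 48, 1]
Tree (level-order array): [20, 3, 30, 1, 15, 27, 32, None, None, None, None, 21, None, None, 41, None, None, None, 45, 42, 48]
Compute height bottom-up (empty subtree = -1):
  height(1) = 1 + max(-1, -1) = 0
  height(15) = 1 + max(-1, -1) = 0
  height(3) = 1 + max(0, 0) = 1
  height(21) = 1 + max(-1, -1) = 0
  height(27) = 1 + max(0, -1) = 1
  height(42) = 1 + max(-1, -1) = 0
  height(48) = 1 + max(-1, -1) = 0
  height(45) = 1 + max(0, 0) = 1
  height(41) = 1 + max(-1, 1) = 2
  height(32) = 1 + max(-1, 2) = 3
  height(30) = 1 + max(1, 3) = 4
  height(20) = 1 + max(1, 4) = 5
Height = 5


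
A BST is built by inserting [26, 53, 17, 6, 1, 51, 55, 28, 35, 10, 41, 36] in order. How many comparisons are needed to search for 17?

Search path for 17: 26 -> 17
Found: True
Comparisons: 2


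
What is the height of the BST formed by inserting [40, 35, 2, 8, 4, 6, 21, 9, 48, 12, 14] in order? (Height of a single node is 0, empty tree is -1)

Insertion order: [40, 35, 2, 8, 4, 6, 21, 9, 48, 12, 14]
Tree (level-order array): [40, 35, 48, 2, None, None, None, None, 8, 4, 21, None, 6, 9, None, None, None, None, 12, None, 14]
Compute height bottom-up (empty subtree = -1):
  height(6) = 1 + max(-1, -1) = 0
  height(4) = 1 + max(-1, 0) = 1
  height(14) = 1 + max(-1, -1) = 0
  height(12) = 1 + max(-1, 0) = 1
  height(9) = 1 + max(-1, 1) = 2
  height(21) = 1 + max(2, -1) = 3
  height(8) = 1 + max(1, 3) = 4
  height(2) = 1 + max(-1, 4) = 5
  height(35) = 1 + max(5, -1) = 6
  height(48) = 1 + max(-1, -1) = 0
  height(40) = 1 + max(6, 0) = 7
Height = 7


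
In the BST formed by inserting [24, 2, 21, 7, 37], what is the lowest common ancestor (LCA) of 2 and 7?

Tree insertion order: [24, 2, 21, 7, 37]
Tree (level-order array): [24, 2, 37, None, 21, None, None, 7]
In a BST, the LCA of p=2, q=7 is the first node v on the
root-to-leaf path with p <= v <= q (go left if both < v, right if both > v).
Walk from root:
  at 24: both 2 and 7 < 24, go left
  at 2: 2 <= 2 <= 7, this is the LCA
LCA = 2


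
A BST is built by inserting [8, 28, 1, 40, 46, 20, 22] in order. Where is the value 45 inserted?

Starting tree (level order): [8, 1, 28, None, None, 20, 40, None, 22, None, 46]
Insertion path: 8 -> 28 -> 40 -> 46
Result: insert 45 as left child of 46
Final tree (level order): [8, 1, 28, None, None, 20, 40, None, 22, None, 46, None, None, 45]


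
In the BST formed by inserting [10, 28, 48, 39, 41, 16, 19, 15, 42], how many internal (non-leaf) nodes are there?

Tree built from: [10, 28, 48, 39, 41, 16, 19, 15, 42]
Tree (level-order array): [10, None, 28, 16, 48, 15, 19, 39, None, None, None, None, None, None, 41, None, 42]
Rule: An internal node has at least one child.
Per-node child counts:
  node 10: 1 child(ren)
  node 28: 2 child(ren)
  node 16: 2 child(ren)
  node 15: 0 child(ren)
  node 19: 0 child(ren)
  node 48: 1 child(ren)
  node 39: 1 child(ren)
  node 41: 1 child(ren)
  node 42: 0 child(ren)
Matching nodes: [10, 28, 16, 48, 39, 41]
Count of internal (non-leaf) nodes: 6


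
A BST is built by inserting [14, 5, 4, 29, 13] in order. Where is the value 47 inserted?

Starting tree (level order): [14, 5, 29, 4, 13]
Insertion path: 14 -> 29
Result: insert 47 as right child of 29
Final tree (level order): [14, 5, 29, 4, 13, None, 47]


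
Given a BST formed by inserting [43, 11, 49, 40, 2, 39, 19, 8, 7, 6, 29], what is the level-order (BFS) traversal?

Tree insertion order: [43, 11, 49, 40, 2, 39, 19, 8, 7, 6, 29]
Tree (level-order array): [43, 11, 49, 2, 40, None, None, None, 8, 39, None, 7, None, 19, None, 6, None, None, 29]
BFS from the root, enqueuing left then right child of each popped node:
  queue [43] -> pop 43, enqueue [11, 49], visited so far: [43]
  queue [11, 49] -> pop 11, enqueue [2, 40], visited so far: [43, 11]
  queue [49, 2, 40] -> pop 49, enqueue [none], visited so far: [43, 11, 49]
  queue [2, 40] -> pop 2, enqueue [8], visited so far: [43, 11, 49, 2]
  queue [40, 8] -> pop 40, enqueue [39], visited so far: [43, 11, 49, 2, 40]
  queue [8, 39] -> pop 8, enqueue [7], visited so far: [43, 11, 49, 2, 40, 8]
  queue [39, 7] -> pop 39, enqueue [19], visited so far: [43, 11, 49, 2, 40, 8, 39]
  queue [7, 19] -> pop 7, enqueue [6], visited so far: [43, 11, 49, 2, 40, 8, 39, 7]
  queue [19, 6] -> pop 19, enqueue [29], visited so far: [43, 11, 49, 2, 40, 8, 39, 7, 19]
  queue [6, 29] -> pop 6, enqueue [none], visited so far: [43, 11, 49, 2, 40, 8, 39, 7, 19, 6]
  queue [29] -> pop 29, enqueue [none], visited so far: [43, 11, 49, 2, 40, 8, 39, 7, 19, 6, 29]
Result: [43, 11, 49, 2, 40, 8, 39, 7, 19, 6, 29]


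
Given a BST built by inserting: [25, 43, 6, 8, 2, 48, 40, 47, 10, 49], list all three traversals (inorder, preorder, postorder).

Tree insertion order: [25, 43, 6, 8, 2, 48, 40, 47, 10, 49]
Tree (level-order array): [25, 6, 43, 2, 8, 40, 48, None, None, None, 10, None, None, 47, 49]
Inorder (L, root, R): [2, 6, 8, 10, 25, 40, 43, 47, 48, 49]
Preorder (root, L, R): [25, 6, 2, 8, 10, 43, 40, 48, 47, 49]
Postorder (L, R, root): [2, 10, 8, 6, 40, 47, 49, 48, 43, 25]


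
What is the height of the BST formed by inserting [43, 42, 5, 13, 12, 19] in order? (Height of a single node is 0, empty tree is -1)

Insertion order: [43, 42, 5, 13, 12, 19]
Tree (level-order array): [43, 42, None, 5, None, None, 13, 12, 19]
Compute height bottom-up (empty subtree = -1):
  height(12) = 1 + max(-1, -1) = 0
  height(19) = 1 + max(-1, -1) = 0
  height(13) = 1 + max(0, 0) = 1
  height(5) = 1 + max(-1, 1) = 2
  height(42) = 1 + max(2, -1) = 3
  height(43) = 1 + max(3, -1) = 4
Height = 4


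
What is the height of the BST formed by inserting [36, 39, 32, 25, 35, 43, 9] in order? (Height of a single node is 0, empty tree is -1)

Insertion order: [36, 39, 32, 25, 35, 43, 9]
Tree (level-order array): [36, 32, 39, 25, 35, None, 43, 9]
Compute height bottom-up (empty subtree = -1):
  height(9) = 1 + max(-1, -1) = 0
  height(25) = 1 + max(0, -1) = 1
  height(35) = 1 + max(-1, -1) = 0
  height(32) = 1 + max(1, 0) = 2
  height(43) = 1 + max(-1, -1) = 0
  height(39) = 1 + max(-1, 0) = 1
  height(36) = 1 + max(2, 1) = 3
Height = 3


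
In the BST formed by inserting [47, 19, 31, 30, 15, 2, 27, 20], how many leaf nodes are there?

Tree built from: [47, 19, 31, 30, 15, 2, 27, 20]
Tree (level-order array): [47, 19, None, 15, 31, 2, None, 30, None, None, None, 27, None, 20]
Rule: A leaf has 0 children.
Per-node child counts:
  node 47: 1 child(ren)
  node 19: 2 child(ren)
  node 15: 1 child(ren)
  node 2: 0 child(ren)
  node 31: 1 child(ren)
  node 30: 1 child(ren)
  node 27: 1 child(ren)
  node 20: 0 child(ren)
Matching nodes: [2, 20]
Count of leaf nodes: 2


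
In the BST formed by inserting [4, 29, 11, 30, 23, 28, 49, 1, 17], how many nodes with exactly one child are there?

Tree built from: [4, 29, 11, 30, 23, 28, 49, 1, 17]
Tree (level-order array): [4, 1, 29, None, None, 11, 30, None, 23, None, 49, 17, 28]
Rule: These are nodes with exactly 1 non-null child.
Per-node child counts:
  node 4: 2 child(ren)
  node 1: 0 child(ren)
  node 29: 2 child(ren)
  node 11: 1 child(ren)
  node 23: 2 child(ren)
  node 17: 0 child(ren)
  node 28: 0 child(ren)
  node 30: 1 child(ren)
  node 49: 0 child(ren)
Matching nodes: [11, 30]
Count of nodes with exactly one child: 2


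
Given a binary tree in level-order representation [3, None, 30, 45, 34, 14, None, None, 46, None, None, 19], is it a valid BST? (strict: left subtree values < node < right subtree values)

Level-order array: [3, None, 30, 45, 34, 14, None, None, 46, None, None, 19]
Validate using subtree bounds (lo, hi): at each node, require lo < value < hi,
then recurse left with hi=value and right with lo=value.
Preorder trace (stopping at first violation):
  at node 3 with bounds (-inf, +inf): OK
  at node 30 with bounds (3, +inf): OK
  at node 45 with bounds (3, 30): VIOLATION
Node 45 violates its bound: not (3 < 45 < 30).
Result: Not a valid BST


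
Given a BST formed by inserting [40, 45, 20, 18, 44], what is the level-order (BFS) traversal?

Tree insertion order: [40, 45, 20, 18, 44]
Tree (level-order array): [40, 20, 45, 18, None, 44]
BFS from the root, enqueuing left then right child of each popped node:
  queue [40] -> pop 40, enqueue [20, 45], visited so far: [40]
  queue [20, 45] -> pop 20, enqueue [18], visited so far: [40, 20]
  queue [45, 18] -> pop 45, enqueue [44], visited so far: [40, 20, 45]
  queue [18, 44] -> pop 18, enqueue [none], visited so far: [40, 20, 45, 18]
  queue [44] -> pop 44, enqueue [none], visited so far: [40, 20, 45, 18, 44]
Result: [40, 20, 45, 18, 44]
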